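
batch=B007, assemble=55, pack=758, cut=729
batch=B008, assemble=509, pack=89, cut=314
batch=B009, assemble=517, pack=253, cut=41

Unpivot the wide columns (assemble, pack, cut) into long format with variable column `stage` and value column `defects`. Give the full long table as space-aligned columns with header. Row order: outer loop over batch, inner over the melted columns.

Each (batch, column) pair becomes one row: 3 × 3 = 9 rows.
For example, (B007, assemble) → defects=55.

batch  stage     defects
B007   assemble  55     
B007   pack      758    
B007   cut       729    
B008   assemble  509    
B008   pack      89     
B008   cut       314    
B009   assemble  517    
B009   pack      253    
B009   cut       41     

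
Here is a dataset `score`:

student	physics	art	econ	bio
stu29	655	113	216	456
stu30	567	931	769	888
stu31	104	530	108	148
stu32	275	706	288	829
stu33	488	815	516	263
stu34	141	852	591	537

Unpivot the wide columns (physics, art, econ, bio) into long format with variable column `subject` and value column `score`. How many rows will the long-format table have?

24

6 student values × 4 melted columns = 24 rows.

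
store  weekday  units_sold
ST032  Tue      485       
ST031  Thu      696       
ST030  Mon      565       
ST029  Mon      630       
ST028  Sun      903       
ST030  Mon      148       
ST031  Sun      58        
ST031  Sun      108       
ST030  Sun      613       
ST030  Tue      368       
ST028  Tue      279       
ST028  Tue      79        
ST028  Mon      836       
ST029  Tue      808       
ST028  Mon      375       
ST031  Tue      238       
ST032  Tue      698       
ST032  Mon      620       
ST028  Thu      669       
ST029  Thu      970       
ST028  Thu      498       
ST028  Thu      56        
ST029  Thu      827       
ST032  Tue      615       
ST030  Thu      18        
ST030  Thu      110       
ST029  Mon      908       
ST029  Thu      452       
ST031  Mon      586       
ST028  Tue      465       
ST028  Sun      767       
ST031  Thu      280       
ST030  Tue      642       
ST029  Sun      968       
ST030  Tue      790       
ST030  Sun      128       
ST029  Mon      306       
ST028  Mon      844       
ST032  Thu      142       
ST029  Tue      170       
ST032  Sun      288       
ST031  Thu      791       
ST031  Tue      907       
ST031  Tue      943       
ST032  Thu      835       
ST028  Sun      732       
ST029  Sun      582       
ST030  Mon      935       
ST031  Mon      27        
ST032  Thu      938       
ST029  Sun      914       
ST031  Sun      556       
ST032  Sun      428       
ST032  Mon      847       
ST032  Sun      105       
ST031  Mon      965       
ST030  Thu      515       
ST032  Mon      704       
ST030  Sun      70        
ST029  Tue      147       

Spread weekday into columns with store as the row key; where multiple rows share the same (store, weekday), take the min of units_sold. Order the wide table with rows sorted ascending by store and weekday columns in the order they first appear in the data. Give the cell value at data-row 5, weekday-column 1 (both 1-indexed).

485

With rows sorted ascending by store, row 5 is store=ST032. weekday columns in first-appearance order: Tue, Thu, Mon, Sun; column 1 is Tue.
Long rows with store=ST032, weekday=Tue: min(485, 698, 615) = 485.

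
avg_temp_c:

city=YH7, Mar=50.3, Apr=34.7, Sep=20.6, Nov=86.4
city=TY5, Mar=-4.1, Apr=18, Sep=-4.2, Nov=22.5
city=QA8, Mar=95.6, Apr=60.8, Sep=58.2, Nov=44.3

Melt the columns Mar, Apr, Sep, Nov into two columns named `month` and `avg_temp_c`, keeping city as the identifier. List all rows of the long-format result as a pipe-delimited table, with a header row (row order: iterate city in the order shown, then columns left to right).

| city | month | avg_temp_c |
| YH7 | Mar | 50.3 |
| YH7 | Apr | 34.7 |
| YH7 | Sep | 20.6 |
| YH7 | Nov | 86.4 |
| TY5 | Mar | -4.1 |
| TY5 | Apr | 18 |
| TY5 | Sep | -4.2 |
| TY5 | Nov | 22.5 |
| QA8 | Mar | 95.6 |
| QA8 | Apr | 60.8 |
| QA8 | Sep | 58.2 |
| QA8 | Nov | 44.3 |

Each (city, column) pair becomes one row: 3 × 4 = 12 rows.
For example, (YH7, Mar) → avg_temp_c=50.3.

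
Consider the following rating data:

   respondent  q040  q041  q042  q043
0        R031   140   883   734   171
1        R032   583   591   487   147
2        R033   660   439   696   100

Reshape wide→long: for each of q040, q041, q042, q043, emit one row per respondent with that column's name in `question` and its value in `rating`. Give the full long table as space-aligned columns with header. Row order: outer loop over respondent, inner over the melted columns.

Each (respondent, column) pair becomes one row: 3 × 4 = 12 rows.
For example, (R031, q040) → rating=140.

respondent  question  rating
R031        q040      140   
R031        q041      883   
R031        q042      734   
R031        q043      171   
R032        q040      583   
R032        q041      591   
R032        q042      487   
R032        q043      147   
R033        q040      660   
R033        q041      439   
R033        q042      696   
R033        q043      100   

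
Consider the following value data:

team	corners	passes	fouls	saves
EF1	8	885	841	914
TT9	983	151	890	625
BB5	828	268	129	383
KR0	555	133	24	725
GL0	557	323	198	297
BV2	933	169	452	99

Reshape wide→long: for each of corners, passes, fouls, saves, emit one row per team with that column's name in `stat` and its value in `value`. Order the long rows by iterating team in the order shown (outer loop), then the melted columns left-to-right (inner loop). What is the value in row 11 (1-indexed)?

24 rows total (6 × 4). Row 11: index ⌊(11-1)/4⌋ = 2 into team → BB5; (11-1) mod 4 = 2 into the melted columns → fouls.
So row 11 is (BB5, fouls, 129); value = 129.

129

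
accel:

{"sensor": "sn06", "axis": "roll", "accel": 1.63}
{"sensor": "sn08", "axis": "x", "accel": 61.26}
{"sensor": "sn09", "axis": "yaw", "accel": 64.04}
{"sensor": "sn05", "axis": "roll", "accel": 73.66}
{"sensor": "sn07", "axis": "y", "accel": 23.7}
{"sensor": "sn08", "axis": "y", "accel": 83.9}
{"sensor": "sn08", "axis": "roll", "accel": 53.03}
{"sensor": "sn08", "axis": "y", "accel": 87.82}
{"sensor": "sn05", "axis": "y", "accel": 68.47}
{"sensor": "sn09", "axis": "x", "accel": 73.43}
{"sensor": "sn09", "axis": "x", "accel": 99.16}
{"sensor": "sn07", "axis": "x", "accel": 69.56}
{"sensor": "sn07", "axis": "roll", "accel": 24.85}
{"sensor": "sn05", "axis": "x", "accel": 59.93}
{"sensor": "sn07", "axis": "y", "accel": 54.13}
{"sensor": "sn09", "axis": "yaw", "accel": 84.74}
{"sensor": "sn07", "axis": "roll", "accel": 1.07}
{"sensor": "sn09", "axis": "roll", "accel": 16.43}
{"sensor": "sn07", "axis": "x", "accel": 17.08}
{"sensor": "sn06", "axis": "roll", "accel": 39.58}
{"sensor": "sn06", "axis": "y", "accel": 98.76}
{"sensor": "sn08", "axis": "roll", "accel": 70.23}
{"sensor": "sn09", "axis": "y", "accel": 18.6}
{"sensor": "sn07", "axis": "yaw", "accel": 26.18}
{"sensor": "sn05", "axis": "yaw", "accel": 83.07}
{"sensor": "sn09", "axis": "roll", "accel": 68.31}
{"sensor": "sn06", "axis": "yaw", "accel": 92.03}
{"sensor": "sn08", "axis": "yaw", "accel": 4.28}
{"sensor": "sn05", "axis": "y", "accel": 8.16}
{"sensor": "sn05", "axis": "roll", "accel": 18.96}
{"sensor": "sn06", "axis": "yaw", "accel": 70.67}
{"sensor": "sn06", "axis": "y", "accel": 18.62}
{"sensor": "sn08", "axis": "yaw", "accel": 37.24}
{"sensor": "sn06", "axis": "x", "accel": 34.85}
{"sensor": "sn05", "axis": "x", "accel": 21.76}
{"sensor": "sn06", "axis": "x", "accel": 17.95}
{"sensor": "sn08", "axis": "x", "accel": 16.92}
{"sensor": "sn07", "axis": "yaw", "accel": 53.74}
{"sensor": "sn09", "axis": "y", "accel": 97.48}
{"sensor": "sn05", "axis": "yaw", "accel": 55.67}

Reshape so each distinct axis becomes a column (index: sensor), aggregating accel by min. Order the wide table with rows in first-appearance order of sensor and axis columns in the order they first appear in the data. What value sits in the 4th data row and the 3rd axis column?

With rows in first-appearance order of sensor, row 4 is sensor=sn05. axis columns in first-appearance order: roll, x, yaw, y; column 3 is yaw.
Long rows with sensor=sn05, axis=yaw: min(83.07, 55.67) = 55.67.

55.67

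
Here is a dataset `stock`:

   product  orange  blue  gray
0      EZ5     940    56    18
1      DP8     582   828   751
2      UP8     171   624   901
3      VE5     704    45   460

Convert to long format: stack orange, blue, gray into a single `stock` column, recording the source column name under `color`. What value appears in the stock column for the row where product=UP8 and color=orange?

Unpivoting turns each (product, wide-column) pair into one long row.
The wide cell at row UP8, column orange holds 171, so the long row (UP8, orange) has stock=171.

171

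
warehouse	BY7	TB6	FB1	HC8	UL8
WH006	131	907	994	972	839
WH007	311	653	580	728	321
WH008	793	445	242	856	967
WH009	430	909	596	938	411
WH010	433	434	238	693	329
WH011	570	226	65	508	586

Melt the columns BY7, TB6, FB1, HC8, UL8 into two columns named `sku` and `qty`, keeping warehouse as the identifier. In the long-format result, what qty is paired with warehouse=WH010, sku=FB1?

238

Unpivoting turns each (warehouse, wide-column) pair into one long row.
The wide cell at row WH010, column FB1 holds 238, so the long row (WH010, FB1) has qty=238.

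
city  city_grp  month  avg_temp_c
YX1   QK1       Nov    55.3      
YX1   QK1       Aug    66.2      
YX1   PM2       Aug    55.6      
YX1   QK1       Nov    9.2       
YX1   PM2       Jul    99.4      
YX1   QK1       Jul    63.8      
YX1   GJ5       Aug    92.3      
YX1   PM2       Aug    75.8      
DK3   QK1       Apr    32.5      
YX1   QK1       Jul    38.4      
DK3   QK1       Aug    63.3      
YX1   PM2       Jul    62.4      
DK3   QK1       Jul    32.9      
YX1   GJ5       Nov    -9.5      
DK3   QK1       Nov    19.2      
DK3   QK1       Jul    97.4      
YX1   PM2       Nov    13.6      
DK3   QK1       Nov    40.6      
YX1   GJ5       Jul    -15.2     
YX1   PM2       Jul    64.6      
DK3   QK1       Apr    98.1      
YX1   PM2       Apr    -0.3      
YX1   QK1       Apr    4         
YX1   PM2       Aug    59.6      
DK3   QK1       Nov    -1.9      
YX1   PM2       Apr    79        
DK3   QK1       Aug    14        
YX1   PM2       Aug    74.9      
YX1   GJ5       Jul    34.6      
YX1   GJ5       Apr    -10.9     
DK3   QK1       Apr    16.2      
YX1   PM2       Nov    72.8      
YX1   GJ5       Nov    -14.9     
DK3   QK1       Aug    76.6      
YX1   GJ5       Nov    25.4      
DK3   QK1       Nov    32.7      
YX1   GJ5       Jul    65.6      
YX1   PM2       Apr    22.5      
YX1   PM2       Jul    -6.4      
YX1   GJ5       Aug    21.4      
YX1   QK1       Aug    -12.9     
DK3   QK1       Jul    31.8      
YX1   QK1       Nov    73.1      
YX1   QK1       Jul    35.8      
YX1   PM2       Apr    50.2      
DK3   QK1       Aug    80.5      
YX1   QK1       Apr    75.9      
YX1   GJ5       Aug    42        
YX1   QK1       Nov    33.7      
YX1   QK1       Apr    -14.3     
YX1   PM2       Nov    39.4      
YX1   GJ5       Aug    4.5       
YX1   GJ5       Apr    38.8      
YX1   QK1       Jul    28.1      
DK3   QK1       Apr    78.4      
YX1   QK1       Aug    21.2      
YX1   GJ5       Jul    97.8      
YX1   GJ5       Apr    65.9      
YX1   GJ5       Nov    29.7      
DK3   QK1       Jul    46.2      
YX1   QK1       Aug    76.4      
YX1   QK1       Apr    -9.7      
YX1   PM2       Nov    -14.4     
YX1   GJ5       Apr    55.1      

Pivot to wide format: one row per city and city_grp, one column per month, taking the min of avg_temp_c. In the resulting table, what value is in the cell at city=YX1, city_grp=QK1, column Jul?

28.1

Rows with city=YX1, city_grp=QK1 and month=Jul: avg_temp_c values are 63.8, 38.4, 35.8, 28.1.
min(63.8, 38.4, 35.8, 28.1) = 28.1.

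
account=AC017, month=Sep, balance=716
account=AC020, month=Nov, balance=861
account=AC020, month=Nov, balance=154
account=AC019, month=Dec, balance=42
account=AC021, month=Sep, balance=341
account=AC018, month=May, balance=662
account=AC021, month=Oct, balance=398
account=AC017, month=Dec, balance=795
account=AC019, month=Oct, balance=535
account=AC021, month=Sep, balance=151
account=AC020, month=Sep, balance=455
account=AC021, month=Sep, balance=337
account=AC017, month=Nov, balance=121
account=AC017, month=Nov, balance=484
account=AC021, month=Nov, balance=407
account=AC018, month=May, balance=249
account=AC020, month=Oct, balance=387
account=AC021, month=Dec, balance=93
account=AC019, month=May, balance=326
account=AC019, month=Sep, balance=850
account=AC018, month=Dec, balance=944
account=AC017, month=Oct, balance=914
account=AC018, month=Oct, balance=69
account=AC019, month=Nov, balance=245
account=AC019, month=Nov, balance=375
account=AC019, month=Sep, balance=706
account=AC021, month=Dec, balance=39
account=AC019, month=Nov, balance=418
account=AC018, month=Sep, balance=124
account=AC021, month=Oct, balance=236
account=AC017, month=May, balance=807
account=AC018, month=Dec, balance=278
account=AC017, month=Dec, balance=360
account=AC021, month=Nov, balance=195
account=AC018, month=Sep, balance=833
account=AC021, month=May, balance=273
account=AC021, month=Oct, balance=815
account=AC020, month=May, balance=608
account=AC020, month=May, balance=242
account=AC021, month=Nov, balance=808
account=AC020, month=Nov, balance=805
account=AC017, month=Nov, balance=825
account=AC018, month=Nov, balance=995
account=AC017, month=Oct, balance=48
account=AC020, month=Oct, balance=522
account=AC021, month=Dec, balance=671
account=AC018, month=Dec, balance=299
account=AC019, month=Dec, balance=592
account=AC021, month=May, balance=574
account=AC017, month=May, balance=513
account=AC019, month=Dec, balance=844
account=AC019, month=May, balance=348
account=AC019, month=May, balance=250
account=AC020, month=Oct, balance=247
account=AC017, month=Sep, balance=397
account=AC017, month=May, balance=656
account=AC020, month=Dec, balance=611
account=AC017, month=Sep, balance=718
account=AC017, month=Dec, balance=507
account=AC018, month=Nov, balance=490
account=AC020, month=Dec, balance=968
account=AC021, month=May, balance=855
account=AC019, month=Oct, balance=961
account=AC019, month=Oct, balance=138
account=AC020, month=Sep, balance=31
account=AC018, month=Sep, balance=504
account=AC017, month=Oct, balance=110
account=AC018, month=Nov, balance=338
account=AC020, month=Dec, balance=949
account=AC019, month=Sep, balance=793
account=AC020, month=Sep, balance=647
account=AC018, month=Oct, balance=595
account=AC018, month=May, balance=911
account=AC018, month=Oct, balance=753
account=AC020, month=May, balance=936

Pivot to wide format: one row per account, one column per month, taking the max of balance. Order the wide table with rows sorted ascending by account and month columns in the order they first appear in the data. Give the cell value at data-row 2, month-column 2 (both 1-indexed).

995

With rows sorted ascending by account, row 2 is account=AC018. month columns in first-appearance order: Sep, Nov, Dec, May, Oct; column 2 is Nov.
Long rows with account=AC018, month=Nov: max(995, 490, 338) = 995.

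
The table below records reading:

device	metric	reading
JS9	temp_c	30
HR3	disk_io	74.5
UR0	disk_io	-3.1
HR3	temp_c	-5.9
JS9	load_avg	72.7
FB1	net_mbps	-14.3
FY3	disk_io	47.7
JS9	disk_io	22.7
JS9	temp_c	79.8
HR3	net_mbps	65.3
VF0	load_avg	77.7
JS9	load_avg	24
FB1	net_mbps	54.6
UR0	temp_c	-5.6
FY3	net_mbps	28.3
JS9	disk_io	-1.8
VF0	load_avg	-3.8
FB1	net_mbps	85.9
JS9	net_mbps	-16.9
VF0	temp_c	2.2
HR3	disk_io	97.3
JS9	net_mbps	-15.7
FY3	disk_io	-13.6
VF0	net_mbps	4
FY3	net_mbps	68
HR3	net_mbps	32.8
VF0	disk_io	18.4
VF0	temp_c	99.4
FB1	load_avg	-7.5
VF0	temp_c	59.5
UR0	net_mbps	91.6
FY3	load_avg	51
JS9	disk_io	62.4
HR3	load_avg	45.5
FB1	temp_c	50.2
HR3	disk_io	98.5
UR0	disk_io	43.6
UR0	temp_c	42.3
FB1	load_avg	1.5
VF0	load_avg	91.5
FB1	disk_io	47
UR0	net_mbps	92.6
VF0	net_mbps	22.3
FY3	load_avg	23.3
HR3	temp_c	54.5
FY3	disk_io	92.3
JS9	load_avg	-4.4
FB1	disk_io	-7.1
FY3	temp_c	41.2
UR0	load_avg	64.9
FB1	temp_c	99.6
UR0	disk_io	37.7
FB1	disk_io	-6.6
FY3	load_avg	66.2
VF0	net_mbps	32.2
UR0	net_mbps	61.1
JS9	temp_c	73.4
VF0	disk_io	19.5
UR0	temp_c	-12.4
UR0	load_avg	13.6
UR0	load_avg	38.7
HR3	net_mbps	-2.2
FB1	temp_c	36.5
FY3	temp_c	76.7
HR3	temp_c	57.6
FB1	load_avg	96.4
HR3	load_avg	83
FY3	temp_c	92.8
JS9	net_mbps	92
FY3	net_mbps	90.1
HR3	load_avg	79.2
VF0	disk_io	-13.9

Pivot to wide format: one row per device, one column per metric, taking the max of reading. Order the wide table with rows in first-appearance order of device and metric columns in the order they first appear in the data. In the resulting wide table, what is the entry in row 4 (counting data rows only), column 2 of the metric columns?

With rows in first-appearance order of device, row 4 is device=FB1. metric columns in first-appearance order: temp_c, disk_io, load_avg, net_mbps; column 2 is disk_io.
Long rows with device=FB1, metric=disk_io: max(47, -7.1, -6.6) = 47.

47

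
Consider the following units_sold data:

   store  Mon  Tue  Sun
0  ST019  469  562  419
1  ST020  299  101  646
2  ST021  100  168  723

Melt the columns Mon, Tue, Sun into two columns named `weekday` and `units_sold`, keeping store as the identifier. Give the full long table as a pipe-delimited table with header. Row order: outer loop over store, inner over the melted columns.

| store | weekday | units_sold |
| ST019 | Mon | 469 |
| ST019 | Tue | 562 |
| ST019 | Sun | 419 |
| ST020 | Mon | 299 |
| ST020 | Tue | 101 |
| ST020 | Sun | 646 |
| ST021 | Mon | 100 |
| ST021 | Tue | 168 |
| ST021 | Sun | 723 |

Each (store, column) pair becomes one row: 3 × 3 = 9 rows.
For example, (ST019, Mon) → units_sold=469.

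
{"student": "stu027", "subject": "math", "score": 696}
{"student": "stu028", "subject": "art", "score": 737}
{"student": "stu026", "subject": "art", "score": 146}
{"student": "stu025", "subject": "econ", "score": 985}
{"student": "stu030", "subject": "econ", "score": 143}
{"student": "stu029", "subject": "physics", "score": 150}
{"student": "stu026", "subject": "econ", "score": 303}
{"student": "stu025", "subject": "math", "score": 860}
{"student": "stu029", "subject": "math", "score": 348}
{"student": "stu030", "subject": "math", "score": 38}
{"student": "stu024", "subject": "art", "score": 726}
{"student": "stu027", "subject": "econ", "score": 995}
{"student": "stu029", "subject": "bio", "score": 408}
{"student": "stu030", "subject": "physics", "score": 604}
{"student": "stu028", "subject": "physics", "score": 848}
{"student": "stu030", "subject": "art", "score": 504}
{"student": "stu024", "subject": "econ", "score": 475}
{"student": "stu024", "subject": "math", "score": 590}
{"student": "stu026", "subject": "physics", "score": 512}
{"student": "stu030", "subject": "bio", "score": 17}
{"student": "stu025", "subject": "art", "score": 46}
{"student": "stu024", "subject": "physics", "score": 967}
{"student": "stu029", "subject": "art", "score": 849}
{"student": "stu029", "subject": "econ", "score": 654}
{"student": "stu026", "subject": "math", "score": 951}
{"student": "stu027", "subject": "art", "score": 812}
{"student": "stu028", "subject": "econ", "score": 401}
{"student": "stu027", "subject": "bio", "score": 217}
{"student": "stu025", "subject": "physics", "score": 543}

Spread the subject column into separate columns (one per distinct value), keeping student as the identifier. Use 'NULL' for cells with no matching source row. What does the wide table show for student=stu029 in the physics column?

150

The long row with student=stu029, subject=physics has score=150.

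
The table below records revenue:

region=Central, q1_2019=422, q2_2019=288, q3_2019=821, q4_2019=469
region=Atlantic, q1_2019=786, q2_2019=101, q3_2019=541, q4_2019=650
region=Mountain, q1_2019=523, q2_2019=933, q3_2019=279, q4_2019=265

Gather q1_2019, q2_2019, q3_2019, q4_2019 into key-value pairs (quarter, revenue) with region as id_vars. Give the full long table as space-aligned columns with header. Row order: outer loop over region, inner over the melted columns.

Each (region, column) pair becomes one row: 3 × 4 = 12 rows.
For example, (Central, q1_2019) → revenue=422.

region    quarter  revenue
Central   q1_2019  422    
Central   q2_2019  288    
Central   q3_2019  821    
Central   q4_2019  469    
Atlantic  q1_2019  786    
Atlantic  q2_2019  101    
Atlantic  q3_2019  541    
Atlantic  q4_2019  650    
Mountain  q1_2019  523    
Mountain  q2_2019  933    
Mountain  q3_2019  279    
Mountain  q4_2019  265    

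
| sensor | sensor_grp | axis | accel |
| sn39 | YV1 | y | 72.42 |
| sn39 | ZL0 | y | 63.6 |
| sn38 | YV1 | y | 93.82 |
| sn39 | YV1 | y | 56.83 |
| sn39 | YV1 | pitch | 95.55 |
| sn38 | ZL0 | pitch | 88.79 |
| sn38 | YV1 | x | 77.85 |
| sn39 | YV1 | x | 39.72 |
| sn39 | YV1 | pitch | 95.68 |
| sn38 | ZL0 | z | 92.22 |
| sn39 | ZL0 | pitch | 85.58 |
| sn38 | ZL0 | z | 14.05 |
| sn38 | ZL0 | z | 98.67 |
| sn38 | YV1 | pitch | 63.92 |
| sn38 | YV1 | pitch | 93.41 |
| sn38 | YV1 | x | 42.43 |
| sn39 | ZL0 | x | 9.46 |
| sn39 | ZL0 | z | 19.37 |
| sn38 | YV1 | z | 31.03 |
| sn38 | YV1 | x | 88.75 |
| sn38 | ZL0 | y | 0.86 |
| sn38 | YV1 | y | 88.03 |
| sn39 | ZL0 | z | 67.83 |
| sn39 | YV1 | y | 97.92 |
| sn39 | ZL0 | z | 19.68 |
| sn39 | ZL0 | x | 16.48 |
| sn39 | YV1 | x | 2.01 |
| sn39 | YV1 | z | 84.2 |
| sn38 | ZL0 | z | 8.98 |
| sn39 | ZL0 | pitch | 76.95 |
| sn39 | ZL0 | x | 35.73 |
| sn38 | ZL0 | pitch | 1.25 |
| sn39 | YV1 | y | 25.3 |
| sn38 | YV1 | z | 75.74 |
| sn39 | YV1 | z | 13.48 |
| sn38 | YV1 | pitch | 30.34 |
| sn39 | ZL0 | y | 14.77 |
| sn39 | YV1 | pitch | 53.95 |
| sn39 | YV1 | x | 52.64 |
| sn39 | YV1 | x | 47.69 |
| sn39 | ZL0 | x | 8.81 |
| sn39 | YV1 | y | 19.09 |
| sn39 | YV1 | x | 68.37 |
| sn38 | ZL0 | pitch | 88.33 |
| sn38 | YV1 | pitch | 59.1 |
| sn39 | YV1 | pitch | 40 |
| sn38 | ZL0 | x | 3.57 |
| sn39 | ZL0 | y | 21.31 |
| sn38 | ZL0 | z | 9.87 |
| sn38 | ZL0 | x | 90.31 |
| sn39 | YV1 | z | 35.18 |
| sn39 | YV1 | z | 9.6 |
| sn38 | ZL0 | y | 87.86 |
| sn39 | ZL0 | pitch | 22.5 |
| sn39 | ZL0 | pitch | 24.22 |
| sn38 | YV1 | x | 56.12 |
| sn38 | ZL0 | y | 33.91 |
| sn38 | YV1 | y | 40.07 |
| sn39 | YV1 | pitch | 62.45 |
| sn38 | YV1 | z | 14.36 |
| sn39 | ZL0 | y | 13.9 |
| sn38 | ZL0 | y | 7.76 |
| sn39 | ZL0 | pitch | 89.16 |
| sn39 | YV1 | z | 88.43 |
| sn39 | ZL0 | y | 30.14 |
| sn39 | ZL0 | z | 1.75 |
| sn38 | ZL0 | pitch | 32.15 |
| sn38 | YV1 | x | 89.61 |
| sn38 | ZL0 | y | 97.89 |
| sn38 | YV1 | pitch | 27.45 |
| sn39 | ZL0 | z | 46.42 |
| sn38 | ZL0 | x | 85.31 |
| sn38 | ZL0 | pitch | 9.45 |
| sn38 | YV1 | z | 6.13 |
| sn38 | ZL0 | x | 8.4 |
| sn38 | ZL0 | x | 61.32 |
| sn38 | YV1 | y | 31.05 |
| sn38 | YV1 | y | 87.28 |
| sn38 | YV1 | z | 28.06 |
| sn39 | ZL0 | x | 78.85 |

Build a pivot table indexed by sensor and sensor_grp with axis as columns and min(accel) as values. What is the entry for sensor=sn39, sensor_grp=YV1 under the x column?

2.01

Rows with sensor=sn39, sensor_grp=YV1 and axis=x: accel values are 39.72, 2.01, 52.64, 47.69, 68.37.
min(39.72, 2.01, 52.64, 47.69, 68.37) = 2.01.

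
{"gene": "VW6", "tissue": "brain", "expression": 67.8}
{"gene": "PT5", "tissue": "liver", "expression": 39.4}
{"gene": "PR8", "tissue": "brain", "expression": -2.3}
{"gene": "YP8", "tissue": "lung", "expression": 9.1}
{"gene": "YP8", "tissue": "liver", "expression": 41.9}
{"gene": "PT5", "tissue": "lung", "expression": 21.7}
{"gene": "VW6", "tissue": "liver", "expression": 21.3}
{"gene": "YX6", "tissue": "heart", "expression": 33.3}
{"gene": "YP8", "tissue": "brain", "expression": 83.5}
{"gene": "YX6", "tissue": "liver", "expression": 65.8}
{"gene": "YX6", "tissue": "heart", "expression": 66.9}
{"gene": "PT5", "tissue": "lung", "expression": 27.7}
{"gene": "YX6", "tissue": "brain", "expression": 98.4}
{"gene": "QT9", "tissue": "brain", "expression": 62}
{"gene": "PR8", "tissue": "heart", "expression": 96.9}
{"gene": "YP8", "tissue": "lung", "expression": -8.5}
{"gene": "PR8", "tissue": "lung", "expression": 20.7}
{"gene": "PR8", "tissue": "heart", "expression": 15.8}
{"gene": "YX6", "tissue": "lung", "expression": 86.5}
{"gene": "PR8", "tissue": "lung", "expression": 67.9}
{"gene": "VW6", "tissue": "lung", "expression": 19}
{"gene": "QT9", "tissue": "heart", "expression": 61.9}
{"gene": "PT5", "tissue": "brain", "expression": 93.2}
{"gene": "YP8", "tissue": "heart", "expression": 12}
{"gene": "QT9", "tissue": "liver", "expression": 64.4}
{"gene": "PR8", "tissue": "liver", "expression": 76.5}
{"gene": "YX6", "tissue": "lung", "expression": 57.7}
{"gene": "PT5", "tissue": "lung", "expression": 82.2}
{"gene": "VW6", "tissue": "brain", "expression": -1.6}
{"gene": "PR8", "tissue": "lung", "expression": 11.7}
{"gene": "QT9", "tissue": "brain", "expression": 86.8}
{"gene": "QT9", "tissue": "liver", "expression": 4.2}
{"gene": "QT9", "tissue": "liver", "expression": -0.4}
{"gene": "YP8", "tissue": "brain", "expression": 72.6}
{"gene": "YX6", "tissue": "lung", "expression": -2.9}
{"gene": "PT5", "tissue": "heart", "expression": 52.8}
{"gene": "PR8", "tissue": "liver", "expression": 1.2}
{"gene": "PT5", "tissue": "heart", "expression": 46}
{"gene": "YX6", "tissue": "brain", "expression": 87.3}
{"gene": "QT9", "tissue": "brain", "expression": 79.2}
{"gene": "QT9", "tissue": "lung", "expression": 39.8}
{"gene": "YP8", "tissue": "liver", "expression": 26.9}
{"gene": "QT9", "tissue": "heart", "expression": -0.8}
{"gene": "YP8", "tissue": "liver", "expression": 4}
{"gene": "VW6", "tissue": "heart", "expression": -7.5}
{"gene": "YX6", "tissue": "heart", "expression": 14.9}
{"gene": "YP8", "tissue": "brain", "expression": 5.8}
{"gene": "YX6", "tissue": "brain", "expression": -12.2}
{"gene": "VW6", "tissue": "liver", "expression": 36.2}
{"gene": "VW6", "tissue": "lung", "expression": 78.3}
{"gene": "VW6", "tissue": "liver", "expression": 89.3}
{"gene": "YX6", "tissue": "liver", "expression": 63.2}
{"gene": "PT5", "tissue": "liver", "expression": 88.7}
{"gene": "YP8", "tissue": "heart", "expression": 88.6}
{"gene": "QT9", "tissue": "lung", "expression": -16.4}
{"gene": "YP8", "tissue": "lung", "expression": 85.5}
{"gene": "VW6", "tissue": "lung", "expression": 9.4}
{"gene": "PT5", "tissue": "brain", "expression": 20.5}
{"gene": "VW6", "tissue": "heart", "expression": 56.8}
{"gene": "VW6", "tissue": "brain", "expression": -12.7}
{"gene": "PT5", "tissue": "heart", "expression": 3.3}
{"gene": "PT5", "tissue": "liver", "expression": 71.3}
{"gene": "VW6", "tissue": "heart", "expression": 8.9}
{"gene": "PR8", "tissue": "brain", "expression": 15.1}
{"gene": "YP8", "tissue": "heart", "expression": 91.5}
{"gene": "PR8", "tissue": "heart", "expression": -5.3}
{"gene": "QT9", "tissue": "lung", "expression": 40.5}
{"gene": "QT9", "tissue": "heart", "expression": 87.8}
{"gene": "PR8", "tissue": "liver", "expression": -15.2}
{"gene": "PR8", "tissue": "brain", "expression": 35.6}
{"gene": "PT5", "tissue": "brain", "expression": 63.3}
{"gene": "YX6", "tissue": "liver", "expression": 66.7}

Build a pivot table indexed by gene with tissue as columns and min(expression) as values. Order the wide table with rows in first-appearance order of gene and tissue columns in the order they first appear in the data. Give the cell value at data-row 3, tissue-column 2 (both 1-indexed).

With rows in first-appearance order of gene, row 3 is gene=PR8. tissue columns in first-appearance order: brain, liver, lung, heart; column 2 is liver.
Long rows with gene=PR8, tissue=liver: min(76.5, 1.2, -15.2) = -15.2.

-15.2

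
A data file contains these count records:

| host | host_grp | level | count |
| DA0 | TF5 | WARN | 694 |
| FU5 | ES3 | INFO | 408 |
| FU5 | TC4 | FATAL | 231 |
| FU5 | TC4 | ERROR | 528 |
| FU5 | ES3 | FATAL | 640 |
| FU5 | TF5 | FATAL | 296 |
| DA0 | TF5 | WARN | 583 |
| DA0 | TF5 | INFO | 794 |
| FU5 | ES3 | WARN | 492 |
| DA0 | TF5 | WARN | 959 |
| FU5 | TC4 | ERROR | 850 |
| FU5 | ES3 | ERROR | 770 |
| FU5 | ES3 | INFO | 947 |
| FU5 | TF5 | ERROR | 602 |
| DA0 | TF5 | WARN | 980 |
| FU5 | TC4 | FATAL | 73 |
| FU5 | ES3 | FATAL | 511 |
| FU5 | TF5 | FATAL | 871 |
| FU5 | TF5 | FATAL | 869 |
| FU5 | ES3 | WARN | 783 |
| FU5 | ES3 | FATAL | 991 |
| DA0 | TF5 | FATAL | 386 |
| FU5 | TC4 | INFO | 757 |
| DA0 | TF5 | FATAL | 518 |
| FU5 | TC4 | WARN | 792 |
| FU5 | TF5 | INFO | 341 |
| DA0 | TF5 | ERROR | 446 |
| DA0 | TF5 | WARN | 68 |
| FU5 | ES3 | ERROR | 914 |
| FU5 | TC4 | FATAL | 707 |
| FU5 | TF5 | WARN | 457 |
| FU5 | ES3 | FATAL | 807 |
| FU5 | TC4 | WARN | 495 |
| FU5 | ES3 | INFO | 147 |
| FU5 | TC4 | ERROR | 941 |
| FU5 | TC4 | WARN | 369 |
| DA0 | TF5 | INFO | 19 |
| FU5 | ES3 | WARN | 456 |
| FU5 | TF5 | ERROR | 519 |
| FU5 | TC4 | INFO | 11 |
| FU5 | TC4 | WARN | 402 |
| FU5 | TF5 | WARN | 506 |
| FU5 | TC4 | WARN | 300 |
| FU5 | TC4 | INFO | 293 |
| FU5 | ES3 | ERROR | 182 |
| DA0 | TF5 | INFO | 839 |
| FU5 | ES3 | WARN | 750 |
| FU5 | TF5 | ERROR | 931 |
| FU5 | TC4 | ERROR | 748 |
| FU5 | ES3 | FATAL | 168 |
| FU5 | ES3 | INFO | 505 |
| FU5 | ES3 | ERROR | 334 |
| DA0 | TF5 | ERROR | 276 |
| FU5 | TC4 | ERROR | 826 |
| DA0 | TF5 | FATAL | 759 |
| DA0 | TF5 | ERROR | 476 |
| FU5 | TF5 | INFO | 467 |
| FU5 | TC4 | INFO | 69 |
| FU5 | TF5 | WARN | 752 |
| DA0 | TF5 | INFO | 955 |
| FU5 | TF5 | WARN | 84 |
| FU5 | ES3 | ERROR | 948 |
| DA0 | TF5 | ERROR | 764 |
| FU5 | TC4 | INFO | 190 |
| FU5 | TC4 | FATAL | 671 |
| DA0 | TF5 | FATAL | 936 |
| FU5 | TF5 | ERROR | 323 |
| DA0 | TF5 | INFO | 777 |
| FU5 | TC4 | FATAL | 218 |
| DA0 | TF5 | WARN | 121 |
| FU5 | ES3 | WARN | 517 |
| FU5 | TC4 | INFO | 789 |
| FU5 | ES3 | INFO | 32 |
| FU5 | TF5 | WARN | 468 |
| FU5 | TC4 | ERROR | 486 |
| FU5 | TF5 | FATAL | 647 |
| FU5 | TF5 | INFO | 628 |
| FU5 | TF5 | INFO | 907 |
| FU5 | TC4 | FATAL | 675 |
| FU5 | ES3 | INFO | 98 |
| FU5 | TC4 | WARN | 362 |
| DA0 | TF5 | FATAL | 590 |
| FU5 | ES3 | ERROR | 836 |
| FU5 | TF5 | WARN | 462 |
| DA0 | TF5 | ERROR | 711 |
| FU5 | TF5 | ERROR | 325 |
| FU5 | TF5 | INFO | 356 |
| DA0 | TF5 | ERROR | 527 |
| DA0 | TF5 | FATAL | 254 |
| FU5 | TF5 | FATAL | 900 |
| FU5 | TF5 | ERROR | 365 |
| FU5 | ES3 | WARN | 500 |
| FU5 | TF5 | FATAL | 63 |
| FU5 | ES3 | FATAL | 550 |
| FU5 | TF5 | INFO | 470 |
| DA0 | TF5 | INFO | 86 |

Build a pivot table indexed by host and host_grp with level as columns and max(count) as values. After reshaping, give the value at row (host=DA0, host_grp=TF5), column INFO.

955

Rows with host=DA0, host_grp=TF5 and level=INFO: count values are 794, 19, 839, 955, 777, 86.
max(794, 19, 839, 955, 777, 86) = 955.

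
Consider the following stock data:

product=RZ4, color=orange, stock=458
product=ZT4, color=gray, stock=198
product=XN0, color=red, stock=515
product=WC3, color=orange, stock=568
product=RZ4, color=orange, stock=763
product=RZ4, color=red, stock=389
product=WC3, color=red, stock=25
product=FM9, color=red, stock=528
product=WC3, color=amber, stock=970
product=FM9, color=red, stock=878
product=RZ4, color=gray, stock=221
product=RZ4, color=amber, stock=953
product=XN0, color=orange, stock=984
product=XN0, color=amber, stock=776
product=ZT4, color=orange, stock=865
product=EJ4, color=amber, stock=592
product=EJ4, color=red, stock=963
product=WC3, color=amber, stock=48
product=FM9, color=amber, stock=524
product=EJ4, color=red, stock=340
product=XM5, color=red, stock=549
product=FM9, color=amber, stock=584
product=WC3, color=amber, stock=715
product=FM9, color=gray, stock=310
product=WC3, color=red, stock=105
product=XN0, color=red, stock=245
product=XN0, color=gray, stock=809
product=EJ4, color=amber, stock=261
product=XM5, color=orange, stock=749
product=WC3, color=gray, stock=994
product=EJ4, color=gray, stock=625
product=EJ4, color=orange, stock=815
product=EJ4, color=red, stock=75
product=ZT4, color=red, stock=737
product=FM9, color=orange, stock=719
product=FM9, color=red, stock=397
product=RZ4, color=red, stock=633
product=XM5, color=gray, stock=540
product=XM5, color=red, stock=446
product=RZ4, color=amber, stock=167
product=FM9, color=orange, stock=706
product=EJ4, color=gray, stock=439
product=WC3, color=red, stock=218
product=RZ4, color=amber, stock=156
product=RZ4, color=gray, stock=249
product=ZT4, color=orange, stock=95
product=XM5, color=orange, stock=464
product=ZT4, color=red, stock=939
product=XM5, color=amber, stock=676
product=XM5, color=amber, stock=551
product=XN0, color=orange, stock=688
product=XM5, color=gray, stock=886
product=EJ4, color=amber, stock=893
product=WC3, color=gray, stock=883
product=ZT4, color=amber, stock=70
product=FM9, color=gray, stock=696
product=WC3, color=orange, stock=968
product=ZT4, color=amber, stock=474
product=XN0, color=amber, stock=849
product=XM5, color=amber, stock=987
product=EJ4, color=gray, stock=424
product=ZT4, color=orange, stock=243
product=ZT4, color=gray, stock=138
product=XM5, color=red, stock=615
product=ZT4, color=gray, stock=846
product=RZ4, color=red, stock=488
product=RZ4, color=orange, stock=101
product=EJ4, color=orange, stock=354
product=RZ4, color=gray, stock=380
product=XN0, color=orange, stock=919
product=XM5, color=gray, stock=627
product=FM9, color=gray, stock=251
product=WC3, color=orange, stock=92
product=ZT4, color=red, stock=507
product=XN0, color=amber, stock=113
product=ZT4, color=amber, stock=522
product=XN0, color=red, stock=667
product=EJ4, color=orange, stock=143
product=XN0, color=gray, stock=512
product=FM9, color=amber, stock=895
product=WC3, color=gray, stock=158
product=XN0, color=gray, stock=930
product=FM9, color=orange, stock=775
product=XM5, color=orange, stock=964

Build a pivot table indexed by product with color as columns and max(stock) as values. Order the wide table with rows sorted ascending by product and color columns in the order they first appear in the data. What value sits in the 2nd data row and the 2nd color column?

696

With rows sorted ascending by product, row 2 is product=FM9. color columns in first-appearance order: orange, gray, red, amber; column 2 is gray.
Long rows with product=FM9, color=gray: max(310, 696, 251) = 696.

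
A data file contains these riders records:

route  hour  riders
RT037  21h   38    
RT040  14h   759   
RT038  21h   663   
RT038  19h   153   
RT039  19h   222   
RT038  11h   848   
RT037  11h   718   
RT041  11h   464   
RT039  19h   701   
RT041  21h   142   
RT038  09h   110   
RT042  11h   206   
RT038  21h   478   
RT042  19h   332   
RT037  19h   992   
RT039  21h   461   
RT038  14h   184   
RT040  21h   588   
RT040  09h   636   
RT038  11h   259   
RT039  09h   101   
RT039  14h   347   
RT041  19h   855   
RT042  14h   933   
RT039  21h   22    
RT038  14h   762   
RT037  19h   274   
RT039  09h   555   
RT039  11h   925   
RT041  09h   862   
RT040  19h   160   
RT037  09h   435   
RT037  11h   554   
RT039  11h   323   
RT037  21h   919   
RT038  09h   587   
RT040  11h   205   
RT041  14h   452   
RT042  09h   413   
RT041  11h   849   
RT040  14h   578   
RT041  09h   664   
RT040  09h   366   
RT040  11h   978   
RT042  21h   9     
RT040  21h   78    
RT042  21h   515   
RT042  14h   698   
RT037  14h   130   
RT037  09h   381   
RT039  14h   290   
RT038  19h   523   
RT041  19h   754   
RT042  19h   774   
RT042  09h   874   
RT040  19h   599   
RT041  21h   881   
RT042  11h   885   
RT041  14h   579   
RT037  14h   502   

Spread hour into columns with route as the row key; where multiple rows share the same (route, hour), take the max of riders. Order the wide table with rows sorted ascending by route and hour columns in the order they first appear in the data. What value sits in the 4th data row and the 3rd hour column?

With rows sorted ascending by route, row 4 is route=RT040. hour columns in first-appearance order: 21h, 14h, 19h, 11h, 09h; column 3 is 19h.
Long rows with route=RT040, hour=19h: max(160, 599) = 599.

599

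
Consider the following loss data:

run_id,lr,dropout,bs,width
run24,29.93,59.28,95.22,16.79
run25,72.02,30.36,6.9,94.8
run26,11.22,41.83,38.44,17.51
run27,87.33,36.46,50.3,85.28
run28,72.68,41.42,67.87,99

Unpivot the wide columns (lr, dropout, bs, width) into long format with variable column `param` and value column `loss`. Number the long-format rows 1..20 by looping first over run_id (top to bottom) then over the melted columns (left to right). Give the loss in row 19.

67.87

20 rows total (5 × 4). Row 19: index ⌊(19-1)/4⌋ = 4 into run_id → run28; (19-1) mod 4 = 2 into the melted columns → bs.
So row 19 is (run28, bs, 67.87); loss = 67.87.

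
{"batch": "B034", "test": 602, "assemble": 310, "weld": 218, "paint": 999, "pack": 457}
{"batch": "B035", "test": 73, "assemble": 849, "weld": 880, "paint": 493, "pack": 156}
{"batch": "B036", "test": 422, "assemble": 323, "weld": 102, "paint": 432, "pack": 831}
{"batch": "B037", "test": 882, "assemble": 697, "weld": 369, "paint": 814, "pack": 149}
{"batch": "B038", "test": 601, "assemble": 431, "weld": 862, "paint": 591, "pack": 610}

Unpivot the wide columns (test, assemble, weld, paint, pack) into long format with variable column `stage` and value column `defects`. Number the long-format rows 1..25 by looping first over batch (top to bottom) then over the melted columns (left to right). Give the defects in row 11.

422

25 rows total (5 × 5). Row 11: index ⌊(11-1)/5⌋ = 2 into batch → B036; (11-1) mod 5 = 0 into the melted columns → test.
So row 11 is (B036, test, 422); defects = 422.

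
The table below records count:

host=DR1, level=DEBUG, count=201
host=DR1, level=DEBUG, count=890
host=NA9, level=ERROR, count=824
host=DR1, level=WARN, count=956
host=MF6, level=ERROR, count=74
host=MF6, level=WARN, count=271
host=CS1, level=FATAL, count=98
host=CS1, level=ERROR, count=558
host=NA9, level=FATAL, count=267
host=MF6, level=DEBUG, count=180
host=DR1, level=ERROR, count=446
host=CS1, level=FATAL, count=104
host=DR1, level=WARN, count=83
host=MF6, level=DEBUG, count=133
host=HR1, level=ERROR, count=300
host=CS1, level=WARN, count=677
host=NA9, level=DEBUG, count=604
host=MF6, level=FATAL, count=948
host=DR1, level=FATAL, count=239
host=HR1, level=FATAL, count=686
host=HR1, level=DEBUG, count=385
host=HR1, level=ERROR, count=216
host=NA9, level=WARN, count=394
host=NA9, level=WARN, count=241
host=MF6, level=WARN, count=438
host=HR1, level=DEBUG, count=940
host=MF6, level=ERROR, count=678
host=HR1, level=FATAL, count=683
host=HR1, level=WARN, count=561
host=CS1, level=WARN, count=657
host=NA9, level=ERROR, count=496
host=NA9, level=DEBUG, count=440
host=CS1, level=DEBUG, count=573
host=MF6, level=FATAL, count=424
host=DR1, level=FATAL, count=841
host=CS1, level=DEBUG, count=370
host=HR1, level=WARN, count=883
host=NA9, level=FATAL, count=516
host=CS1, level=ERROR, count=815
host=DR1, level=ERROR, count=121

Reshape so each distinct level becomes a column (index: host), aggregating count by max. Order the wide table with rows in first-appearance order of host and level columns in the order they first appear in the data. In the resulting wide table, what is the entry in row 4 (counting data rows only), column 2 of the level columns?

With rows in first-appearance order of host, row 4 is host=CS1. level columns in first-appearance order: DEBUG, ERROR, WARN, FATAL; column 2 is ERROR.
Long rows with host=CS1, level=ERROR: max(558, 815) = 815.

815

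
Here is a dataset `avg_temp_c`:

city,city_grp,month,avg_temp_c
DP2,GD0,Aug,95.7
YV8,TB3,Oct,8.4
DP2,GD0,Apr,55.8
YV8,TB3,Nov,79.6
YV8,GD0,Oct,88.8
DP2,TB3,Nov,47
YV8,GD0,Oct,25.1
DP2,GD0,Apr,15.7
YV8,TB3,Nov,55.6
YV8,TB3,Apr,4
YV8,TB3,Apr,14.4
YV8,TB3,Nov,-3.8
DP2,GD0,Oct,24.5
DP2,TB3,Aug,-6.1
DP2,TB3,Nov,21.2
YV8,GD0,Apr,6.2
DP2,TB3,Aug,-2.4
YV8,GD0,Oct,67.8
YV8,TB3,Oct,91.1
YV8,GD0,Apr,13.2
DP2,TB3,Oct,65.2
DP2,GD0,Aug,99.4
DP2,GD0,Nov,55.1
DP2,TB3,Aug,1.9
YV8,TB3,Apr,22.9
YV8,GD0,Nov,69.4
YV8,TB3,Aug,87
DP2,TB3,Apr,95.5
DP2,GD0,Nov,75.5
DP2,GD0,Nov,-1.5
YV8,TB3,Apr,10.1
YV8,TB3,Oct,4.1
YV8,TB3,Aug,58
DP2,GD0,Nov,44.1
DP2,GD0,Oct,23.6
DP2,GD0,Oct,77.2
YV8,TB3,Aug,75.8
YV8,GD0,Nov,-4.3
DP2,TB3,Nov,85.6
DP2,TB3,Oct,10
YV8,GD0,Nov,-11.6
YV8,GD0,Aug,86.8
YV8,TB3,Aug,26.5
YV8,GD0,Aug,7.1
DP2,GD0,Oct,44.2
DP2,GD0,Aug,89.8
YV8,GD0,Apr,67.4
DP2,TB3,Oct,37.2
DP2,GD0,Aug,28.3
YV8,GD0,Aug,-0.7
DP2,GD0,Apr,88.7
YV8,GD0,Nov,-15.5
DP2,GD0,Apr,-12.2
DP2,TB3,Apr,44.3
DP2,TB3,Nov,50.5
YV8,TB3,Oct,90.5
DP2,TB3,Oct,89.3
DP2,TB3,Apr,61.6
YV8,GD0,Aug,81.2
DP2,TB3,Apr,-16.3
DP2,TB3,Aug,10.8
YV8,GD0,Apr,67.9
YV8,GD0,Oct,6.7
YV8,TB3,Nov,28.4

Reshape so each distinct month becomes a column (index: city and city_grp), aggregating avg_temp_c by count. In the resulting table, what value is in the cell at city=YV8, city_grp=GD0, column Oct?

4

Rows with city=YV8, city_grp=GD0 and month=Oct: avg_temp_c values are 88.8, 25.1, 67.8, 6.7.
4 rows match — count = 4.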